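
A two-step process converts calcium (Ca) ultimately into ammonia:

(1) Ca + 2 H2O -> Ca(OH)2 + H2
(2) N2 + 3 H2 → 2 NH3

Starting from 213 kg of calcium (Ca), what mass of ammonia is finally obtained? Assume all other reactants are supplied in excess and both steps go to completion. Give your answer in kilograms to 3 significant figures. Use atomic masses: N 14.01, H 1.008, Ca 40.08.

M(Ca) = 40.08 g/mol.
M(NH3) = 14.01 + 3(1.008) = 17.034 g/mol.
213 kg = 213000 g.
n(Ca) = 213000 / 40.08 = 5314 mol.
Step 1 gives a 1:1 ratio of Ca to H2, so n(H2) = 5314 mol.
In step 2 the H2:NH3 ratio is 3:2, so n(NH3) = 3543 mol.
Mass of NH3 = 3543 × 17.034 = 60350 g = 60.4 kg.

60.4 kg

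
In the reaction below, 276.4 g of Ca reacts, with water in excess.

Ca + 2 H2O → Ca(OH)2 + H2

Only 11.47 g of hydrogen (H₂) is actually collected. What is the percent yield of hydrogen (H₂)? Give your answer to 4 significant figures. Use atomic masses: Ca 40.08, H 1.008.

82.50 %

M(Ca) = 40.08 g/mol.
M(H2) = 2(1.008) = 2.016 g/mol.
n(Ca) = 276.40 g / 40.08 g/mol = 6.8962 mol.
From the equation the Ca:H2 mole ratio is 1:1, so n(H2) = 6.8962 × 1/1 = 6.8962 mol.
Mass of H2 = 6.8962 mol × 2.016 g/mol = 13.903 g.
This is the theoretical yield. Percent yield = 11.47 g / 13.903 g × 100% = 82.502%.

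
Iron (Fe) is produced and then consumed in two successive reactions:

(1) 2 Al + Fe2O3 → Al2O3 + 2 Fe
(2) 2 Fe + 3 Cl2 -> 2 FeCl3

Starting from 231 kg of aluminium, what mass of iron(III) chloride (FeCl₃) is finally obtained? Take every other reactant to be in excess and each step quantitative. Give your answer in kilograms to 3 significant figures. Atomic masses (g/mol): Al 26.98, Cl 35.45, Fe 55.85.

M(Al) = 26.98 g/mol.
M(FeCl3) = 55.85 + 3(35.45) = 162.20 g/mol.
231 kg = 231000 g.
n(Al) = 231000 / 26.98 = 8562 mol.
Step 1 gives a 2:2 ratio of Al to Fe, so n(Fe) = 8562 mol.
In step 2 the Fe:FeCl3 ratio is 2:2, so n(FeCl3) = 8562 mol.
Mass of FeCl3 = 8562 × 162.20 = 1.389 × 10^6 g = 1390 kg.

1390 kg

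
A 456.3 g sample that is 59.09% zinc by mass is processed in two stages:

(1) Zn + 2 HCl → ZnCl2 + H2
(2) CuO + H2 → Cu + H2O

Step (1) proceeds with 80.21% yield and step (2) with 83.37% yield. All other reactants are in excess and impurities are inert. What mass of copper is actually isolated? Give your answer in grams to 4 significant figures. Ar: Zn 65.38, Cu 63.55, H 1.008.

Pure Zn = 456.3 × 0.5909 = 269.63 g.
M(Zn) = 65.38 g/mol.
M(Cu) = 63.55 g/mol.
n(Zn) = 269.63 / 65.38 = 4.1240 mol.
Step 1 (Zn:H2 = 1:1): theoretical n(H2) = 4.1240 mol; at 80.21% yield, n(H2) = 3.3079 mol.
Step 2 (H2:Cu = 1:1): theoretical n(Cu) = 3.3079 mol, so theoretical mass = 3.3079 × 63.55 = 210.21 g.
At 83.37% yield, actual mass of Cu = 210.21 × 0.8337 = 175.26 g.

175.3 g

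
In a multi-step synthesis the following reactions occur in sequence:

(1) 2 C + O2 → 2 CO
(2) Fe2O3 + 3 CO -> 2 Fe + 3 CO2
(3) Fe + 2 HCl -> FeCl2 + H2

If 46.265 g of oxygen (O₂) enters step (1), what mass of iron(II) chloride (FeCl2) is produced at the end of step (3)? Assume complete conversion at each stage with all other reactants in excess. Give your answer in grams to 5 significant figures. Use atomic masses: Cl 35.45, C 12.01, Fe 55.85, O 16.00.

244.34 g

M(O2) = 2(16.00) = 32.00 g/mol.
M(FeCl2) = 55.85 + 2(35.45) = 126.75 g/mol.
n(O2) = 46.265 / 32.00 = 1.44578 mol.
Reaction (1): O2→CO ratio 1:2 ⇒ n(CO) = 2.89156 mol.
Reaction (2): CO→Fe ratio 3:2 ⇒ n(Fe) = 1.92771 mol.
Reaction (3): Fe→FeCl2 ratio 1:1 ⇒ n(FeCl2) = 1.92771 mol.
Mass of FeCl2 = 1.92771 × 126.75 = 244.337 g.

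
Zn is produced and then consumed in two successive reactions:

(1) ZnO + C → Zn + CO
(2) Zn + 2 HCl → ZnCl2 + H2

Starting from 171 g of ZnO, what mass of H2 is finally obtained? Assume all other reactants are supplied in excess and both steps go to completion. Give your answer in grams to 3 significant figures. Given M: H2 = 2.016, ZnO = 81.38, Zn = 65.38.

n(ZnO) = 171.0 / 81.38 = 2.101 mol.
Step 1 gives a 1:1 ratio of ZnO to Zn, so n(Zn) = 2.101 mol.
In step 2 the Zn:H2 ratio is 1:1, so n(H2) = 2.101 mol.
Mass of H2 = 2.101 × 2.016 = 4.236 g.

4.24 g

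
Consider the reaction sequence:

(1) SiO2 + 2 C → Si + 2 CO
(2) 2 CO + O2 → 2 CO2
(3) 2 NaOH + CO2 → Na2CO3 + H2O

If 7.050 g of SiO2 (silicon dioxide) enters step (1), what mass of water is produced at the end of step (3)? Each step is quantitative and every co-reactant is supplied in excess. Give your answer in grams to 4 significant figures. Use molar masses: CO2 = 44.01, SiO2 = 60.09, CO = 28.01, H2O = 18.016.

n(SiO2) = 7.050 / 60.09 = 0.11732 mol.
Reaction (1): SiO2→CO ratio 1:2 ⇒ n(CO) = 0.23465 mol.
Reaction (2): CO→CO2 ratio 2:2 ⇒ n(CO2) = 0.23465 mol.
Reaction (3): CO2→H2O ratio 1:1 ⇒ n(H2O) = 0.23465 mol.
Mass of H2O = 0.23465 × 18.016 = 4.2274 g.

4.227 g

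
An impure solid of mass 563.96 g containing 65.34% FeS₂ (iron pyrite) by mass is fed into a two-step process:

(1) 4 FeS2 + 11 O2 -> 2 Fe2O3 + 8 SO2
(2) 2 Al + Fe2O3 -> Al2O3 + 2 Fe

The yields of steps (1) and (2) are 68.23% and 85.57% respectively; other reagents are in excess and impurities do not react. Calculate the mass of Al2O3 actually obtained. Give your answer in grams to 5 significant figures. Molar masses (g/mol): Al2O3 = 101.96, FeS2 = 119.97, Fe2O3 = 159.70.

Pure FeS2 = 563.96 × 0.6534 = 368.491 g.
n(FeS2) = 368.491 / 119.97 = 3.07153 mol.
Step 1 (FeS2:Fe2O3 = 4:2): theoretical n(Fe2O3) = 1.53577 mol; at 68.23% yield, n(Fe2O3) = 1.04785 mol.
Step 2 (Fe2O3:Al2O3 = 1:1): theoretical n(Al2O3) = 1.04785 mol, so theoretical mass = 1.04785 × 101.96 = 106.839 g.
At 85.57% yield, actual mass of Al2O3 = 106.839 × 0.8557 = 91.4222 g.

91.422 g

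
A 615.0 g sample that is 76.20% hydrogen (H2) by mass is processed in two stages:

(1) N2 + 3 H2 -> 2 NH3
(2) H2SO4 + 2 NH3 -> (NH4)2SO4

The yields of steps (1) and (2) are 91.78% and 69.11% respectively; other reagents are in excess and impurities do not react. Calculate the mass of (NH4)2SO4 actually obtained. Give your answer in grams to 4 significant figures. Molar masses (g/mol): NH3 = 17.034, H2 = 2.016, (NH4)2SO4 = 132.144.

Pure H2 = 615.0 × 0.7620 = 468.63 g.
n(H2) = 468.63 / 2.016 = 232.46 mol.
Step 1 (H2:NH3 = 3:2): theoretical n(NH3) = 154.97 mol; at 91.78% yield, n(NH3) = 142.23 mol.
Step 2 (NH3:(NH4)2SO4 = 2:1): theoretical n((NH4)2SO4) = 71.116 mol, so theoretical mass = 71.116 × 132.144 = 9397.5 g.
At 69.11% yield, actual mass of (NH4)2SO4 = 9397.5 × 0.6911 = 6494.6 g.

6495 g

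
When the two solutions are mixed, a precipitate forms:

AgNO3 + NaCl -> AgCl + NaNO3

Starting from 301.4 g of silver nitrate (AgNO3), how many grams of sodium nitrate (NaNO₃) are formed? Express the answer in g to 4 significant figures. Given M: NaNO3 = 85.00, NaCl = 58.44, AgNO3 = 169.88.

n(AgNO3) = 301.40 g / 169.88 g/mol = 1.7742 mol.
From the equation the AgNO3:NaNO3 mole ratio is 1:1, so n(NaNO3) = 1.7742 × 1/1 = 1.7742 mol.
Mass of NaNO3 = 1.7742 mol × 85.00 g/mol = 150.81 g.

150.8 g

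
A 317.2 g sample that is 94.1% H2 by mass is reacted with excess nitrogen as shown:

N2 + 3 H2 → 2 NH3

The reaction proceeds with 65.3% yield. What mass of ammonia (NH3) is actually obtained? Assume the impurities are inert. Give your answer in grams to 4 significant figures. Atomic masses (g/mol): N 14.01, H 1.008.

Pure H2 available = 317.2 g × 0.941 = 298.49 g.
M(H2) = 2(1.008) = 2.016 g/mol.
M(NH3) = 14.01 + 3(1.008) = 17.034 g/mol.
n(H2) = 298.49 g / 2.016 g/mol = 148.06 mol.
From the equation the H2:NH3 mole ratio is 3:2, so n(NH3) = 148.06 × 2/3 = 98.705 mol.
Mass of NH3 = 98.705 mol × 17.034 g/mol = 1681.3 g.
Actual mass collected = 1681.3 g × 0.653 = 1097.9 g.

1098 g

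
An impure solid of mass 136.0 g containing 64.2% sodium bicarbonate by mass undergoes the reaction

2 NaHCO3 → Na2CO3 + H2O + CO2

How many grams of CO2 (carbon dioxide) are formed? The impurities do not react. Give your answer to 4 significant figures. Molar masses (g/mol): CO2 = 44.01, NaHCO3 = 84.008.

22.87 g

Mass of pure NaHCO3 = 136.0 g × 0.642 = 87.312 g.
n(NaHCO3) = 87.312 g / 84.008 g/mol = 1.0393 mol.
From the equation the NaHCO3:CO2 mole ratio is 2:1, so n(CO2) = 1.0393 × 1/2 = 0.51966 mol.
Mass of CO2 = 0.51966 mol × 44.01 g/mol = 22.870 g.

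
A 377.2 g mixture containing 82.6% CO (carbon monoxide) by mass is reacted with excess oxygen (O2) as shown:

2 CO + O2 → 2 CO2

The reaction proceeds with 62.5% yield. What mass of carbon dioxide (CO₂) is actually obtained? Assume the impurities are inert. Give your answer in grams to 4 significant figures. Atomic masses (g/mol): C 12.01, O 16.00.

306.0 g

Pure CO available = 377.2 g × 0.826 = 311.57 g.
M(CO) = 12.01 + 16.00 = 28.01 g/mol.
M(CO2) = 12.01 + 2(16.00) = 44.01 g/mol.
n(CO) = 311.57 g / 28.01 g/mol = 11.123 mol.
From the equation the CO:CO2 mole ratio is 2:2, so n(CO2) = 11.123 × 2/2 = 11.123 mol.
Mass of CO2 = 11.123 mol × 44.01 g/mol = 489.54 g.
Actual mass collected = 489.54 g × 0.625 = 305.96 g.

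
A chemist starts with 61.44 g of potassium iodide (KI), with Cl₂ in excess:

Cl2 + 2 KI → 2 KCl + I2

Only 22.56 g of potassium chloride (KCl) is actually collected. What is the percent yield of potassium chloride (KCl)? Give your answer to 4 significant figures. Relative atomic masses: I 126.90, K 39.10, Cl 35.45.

81.76 %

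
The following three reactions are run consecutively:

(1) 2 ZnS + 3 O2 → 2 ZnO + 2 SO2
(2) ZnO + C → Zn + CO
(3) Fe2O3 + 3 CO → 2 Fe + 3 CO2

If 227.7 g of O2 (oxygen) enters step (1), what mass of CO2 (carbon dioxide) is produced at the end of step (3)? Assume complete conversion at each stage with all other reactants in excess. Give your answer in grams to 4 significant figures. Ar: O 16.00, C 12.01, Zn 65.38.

M(O2) = 2(16.00) = 32.00 g/mol.
M(CO2) = 12.01 + 2(16.00) = 44.01 g/mol.
n(O2) = 227.7 / 32.00 = 7.1156 mol.
Reaction (1): O2→ZnO ratio 3:2 ⇒ n(ZnO) = 4.7437 mol.
Reaction (2): ZnO→CO ratio 1:1 ⇒ n(CO) = 4.7437 mol.
Reaction (3): CO→CO2 ratio 3:3 ⇒ n(CO2) = 4.7437 mol.
Mass of CO2 = 4.7437 × 44.01 = 208.77 g.

208.8 g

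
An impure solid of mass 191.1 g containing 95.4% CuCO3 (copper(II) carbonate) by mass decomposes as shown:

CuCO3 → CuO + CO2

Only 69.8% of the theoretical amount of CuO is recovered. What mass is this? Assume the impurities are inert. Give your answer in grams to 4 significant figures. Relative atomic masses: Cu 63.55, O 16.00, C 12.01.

81.93 g

Pure CuCO3 available = 191.1 g × 0.954 = 182.31 g.
M(CuCO3) = 63.55 + 12.01 + 3(16.00) = 123.56 g/mol.
M(CuO) = 63.55 + 16.00 = 79.55 g/mol.
n(CuCO3) = 182.31 g / 123.56 g/mol = 1.4755 mol.
From the equation the CuCO3:CuO mole ratio is 1:1, so n(CuO) = 1.4755 × 1/1 = 1.4755 mol.
Mass of CuO = 1.4755 mol × 79.55 g/mol = 117.37 g.
Actual mass collected = 117.37 g × 0.698 = 81.927 g.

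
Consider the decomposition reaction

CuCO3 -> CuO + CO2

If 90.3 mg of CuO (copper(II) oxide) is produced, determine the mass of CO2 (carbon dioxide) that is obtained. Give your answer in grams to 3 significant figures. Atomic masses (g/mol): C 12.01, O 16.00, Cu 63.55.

M(CuO) = 63.55 + 16.00 = 79.55 g/mol.
M(CO2) = 12.01 + 2(16.00) = 44.01 g/mol.
Convert: 90.3 mg = 0.09030 g.
n(CuO) = 0.09030 g / 79.55 g/mol = 0.001135 mol.
From the equation the CuO:CO2 mole ratio is 1:1, so n(CO2) = 0.001135 × 1/1 = 0.001135 mol.
Mass of CO2 = 0.001135 mol × 44.01 g/mol = 0.04996 g.

0.0500 g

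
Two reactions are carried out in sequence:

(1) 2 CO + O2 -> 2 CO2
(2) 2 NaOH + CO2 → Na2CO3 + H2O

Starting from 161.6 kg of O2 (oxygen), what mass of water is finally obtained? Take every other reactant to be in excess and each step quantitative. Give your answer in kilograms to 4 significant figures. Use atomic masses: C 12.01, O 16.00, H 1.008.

182.0 kg

M(O2) = 2(16.00) = 32.00 g/mol.
M(H2O) = 2(1.008) + 16.00 = 18.016 g/mol.
161.6 kg = 161600 g.
n(O2) = 161600 / 32.00 = 5050.0 mol.
Step 1 gives a 1:2 ratio of O2 to CO2, so n(CO2) = 10100 mol.
In step 2 the CO2:H2O ratio is 1:1, so n(H2O) = 10100 mol.
Mass of H2O = 10100 × 18.016 = 181960 g = 182.0 kg.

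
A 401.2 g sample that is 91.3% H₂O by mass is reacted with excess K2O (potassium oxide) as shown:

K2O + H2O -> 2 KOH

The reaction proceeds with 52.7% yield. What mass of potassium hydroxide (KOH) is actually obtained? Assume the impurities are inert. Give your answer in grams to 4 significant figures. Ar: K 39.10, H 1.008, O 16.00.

Pure H2O available = 401.2 g × 0.913 = 366.30 g.
M(H2O) = 2(1.008) + 16.00 = 18.016 g/mol.
M(KOH) = 39.10 + 16.00 + 1.008 = 56.108 g/mol.
n(H2O) = 366.30 g / 18.016 g/mol = 20.332 mol.
From the equation the H2O:KOH mole ratio is 1:2, so n(KOH) = 20.332 × 2/1 = 40.663 mol.
Mass of KOH = 40.663 mol × 56.108 g/mol = 2281.5 g.
Actual mass collected = 2281.5 g × 0.527 = 1202.4 g.

1202 g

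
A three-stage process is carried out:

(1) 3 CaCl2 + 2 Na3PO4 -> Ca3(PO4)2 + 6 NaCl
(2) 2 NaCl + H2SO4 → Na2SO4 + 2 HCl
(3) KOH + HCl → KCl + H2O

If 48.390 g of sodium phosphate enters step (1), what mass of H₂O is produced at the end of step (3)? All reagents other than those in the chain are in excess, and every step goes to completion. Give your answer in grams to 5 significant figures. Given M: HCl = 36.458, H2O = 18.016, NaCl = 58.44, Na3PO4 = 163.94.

n(Na3PO4) = 48.390 / 163.94 = 0.295169 mol.
Reaction (1): Na3PO4→NaCl ratio 2:6 ⇒ n(NaCl) = 0.885507 mol.
Reaction (2): NaCl→HCl ratio 2:2 ⇒ n(HCl) = 0.885507 mol.
Reaction (3): HCl→H2O ratio 1:1 ⇒ n(H2O) = 0.885507 mol.
Mass of H2O = 0.885507 × 18.016 = 15.9533 g.

15.953 g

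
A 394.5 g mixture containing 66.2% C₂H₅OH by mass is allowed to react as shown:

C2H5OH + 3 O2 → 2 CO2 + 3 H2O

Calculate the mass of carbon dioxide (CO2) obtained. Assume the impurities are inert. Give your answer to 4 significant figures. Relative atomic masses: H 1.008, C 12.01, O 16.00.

499.0 g

Mass of pure C2H5OH = 394.5 g × 0.662 = 261.16 g.
M(C2H5OH) = 2(12.01) + 6(1.008) + 16.00 = 46.068 g/mol.
M(CO2) = 12.01 + 2(16.00) = 44.01 g/mol.
n(C2H5OH) = 261.16 g / 46.068 g/mol = 5.6690 mol.
From the equation the C2H5OH:CO2 mole ratio is 1:2, so n(CO2) = 5.6690 × 2/1 = 11.338 mol.
Mass of CO2 = 11.338 mol × 44.01 g/mol = 498.98 g.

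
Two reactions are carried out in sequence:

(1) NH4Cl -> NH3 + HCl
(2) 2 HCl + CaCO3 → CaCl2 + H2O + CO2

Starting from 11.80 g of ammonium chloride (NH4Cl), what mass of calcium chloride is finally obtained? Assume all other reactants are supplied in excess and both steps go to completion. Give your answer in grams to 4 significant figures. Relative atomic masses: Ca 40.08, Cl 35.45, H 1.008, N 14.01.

12.24 g

M(NH4Cl) = 14.01 + 4(1.008) + 35.45 = 53.492 g/mol.
M(CaCl2) = 40.08 + 2(35.45) = 110.98 g/mol.
n(NH4Cl) = 11.800 / 53.492 = 0.22059 mol.
Step 1 gives a 1:1 ratio of NH4Cl to HCl, so n(HCl) = 0.22059 mol.
In step 2 the HCl:CaCl2 ratio is 2:1, so n(CaCl2) = 0.11030 mol.
Mass of CaCl2 = 0.11030 × 110.98 = 12.241 g.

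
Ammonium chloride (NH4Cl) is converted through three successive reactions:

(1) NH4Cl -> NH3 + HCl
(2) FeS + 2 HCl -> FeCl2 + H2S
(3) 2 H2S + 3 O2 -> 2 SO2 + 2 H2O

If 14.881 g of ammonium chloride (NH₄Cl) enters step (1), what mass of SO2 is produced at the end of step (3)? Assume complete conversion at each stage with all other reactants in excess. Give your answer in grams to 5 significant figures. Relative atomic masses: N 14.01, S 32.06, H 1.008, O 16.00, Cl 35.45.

8.9105 g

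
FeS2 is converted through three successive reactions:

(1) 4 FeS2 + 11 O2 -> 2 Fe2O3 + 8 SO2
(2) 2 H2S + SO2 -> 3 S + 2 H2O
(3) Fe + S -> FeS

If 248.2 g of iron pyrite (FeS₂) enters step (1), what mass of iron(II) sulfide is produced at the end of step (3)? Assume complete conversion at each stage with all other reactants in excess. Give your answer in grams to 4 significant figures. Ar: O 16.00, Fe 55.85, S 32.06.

M(FeS2) = 55.85 + 2(32.06) = 119.97 g/mol.
M(FeS) = 55.85 + 32.06 = 87.91 g/mol.
n(FeS2) = 248.2 / 119.97 = 2.0689 mol.
Reaction (1): FeS2→SO2 ratio 4:8 ⇒ n(SO2) = 4.1377 mol.
Reaction (2): SO2→S ratio 1:3 ⇒ n(S) = 12.413 mol.
Reaction (3): S→FeS ratio 1:1 ⇒ n(FeS) = 12.413 mol.
Mass of FeS = 12.413 × 87.91 = 1091.2 g.

1091 g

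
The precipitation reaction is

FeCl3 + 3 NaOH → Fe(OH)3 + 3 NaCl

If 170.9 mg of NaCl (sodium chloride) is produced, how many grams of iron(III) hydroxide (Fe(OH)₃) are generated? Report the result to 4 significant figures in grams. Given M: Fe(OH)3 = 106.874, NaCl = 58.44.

0.1042 g

Convert: 170.9 mg = 0.17090 g.
n(NaCl) = 0.17090 g / 58.44 g/mol = 0.0029244 mol.
From the equation the NaCl:Fe(OH)3 mole ratio is 3:1, so n(Fe(OH)3) = 0.0029244 × 1/3 = 0.00097479 mol.
Mass of Fe(OH)3 = 0.00097479 mol × 106.874 g/mol = 0.10418 g.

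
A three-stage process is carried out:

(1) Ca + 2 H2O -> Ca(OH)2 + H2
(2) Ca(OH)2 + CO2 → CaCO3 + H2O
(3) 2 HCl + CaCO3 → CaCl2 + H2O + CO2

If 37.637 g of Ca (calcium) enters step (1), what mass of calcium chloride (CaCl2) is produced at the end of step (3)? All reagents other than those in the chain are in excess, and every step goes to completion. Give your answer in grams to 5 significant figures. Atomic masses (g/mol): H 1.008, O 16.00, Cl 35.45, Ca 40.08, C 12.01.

M(Ca) = 40.08 g/mol.
M(CaCl2) = 40.08 + 2(35.45) = 110.98 g/mol.
n(Ca) = 37.637 / 40.08 = 0.939047 mol.
Reaction (1): Ca→Ca(OH)2 ratio 1:1 ⇒ n(Ca(OH)2) = 0.939047 mol.
Reaction (2): Ca(OH)2→CaCO3 ratio 1:1 ⇒ n(CaCO3) = 0.939047 mol.
Reaction (3): CaCO3→CaCl2 ratio 1:1 ⇒ n(CaCl2) = 0.939047 mol.
Mass of CaCl2 = 0.939047 × 110.98 = 104.215 g.

104.22 g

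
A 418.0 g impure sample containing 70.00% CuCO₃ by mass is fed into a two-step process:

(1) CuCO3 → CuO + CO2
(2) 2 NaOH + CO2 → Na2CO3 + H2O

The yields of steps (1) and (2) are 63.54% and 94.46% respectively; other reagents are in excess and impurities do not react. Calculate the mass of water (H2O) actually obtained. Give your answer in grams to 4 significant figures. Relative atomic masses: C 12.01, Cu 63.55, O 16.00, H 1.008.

25.61 g

Pure CuCO3 = 418.0 × 0.7000 = 292.60 g.
M(CuCO3) = 63.55 + 12.01 + 3(16.00) = 123.56 g/mol.
M(H2O) = 2(1.008) + 16.00 = 18.016 g/mol.
n(CuCO3) = 292.60 / 123.56 = 2.3681 mol.
Step 1 (CuCO3:CO2 = 1:1): theoretical n(CO2) = 2.3681 mol; at 63.54% yield, n(CO2) = 1.5047 mol.
Step 2 (CO2:H2O = 1:1): theoretical n(H2O) = 1.5047 mol, so theoretical mass = 1.5047 × 18.016 = 27.108 g.
At 94.46% yield, actual mass of H2O = 27.108 × 0.9446 = 25.606 g.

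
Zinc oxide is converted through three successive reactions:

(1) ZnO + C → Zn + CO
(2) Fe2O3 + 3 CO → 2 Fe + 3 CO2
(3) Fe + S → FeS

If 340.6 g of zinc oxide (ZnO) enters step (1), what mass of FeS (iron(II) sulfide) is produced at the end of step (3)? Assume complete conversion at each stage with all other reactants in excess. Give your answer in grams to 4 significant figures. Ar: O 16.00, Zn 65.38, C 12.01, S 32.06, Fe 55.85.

245.3 g

M(ZnO) = 65.38 + 16.00 = 81.38 g/mol.
M(FeS) = 55.85 + 32.06 = 87.91 g/mol.
n(ZnO) = 340.6 / 81.38 = 4.1853 mol.
Reaction (1): ZnO→CO ratio 1:1 ⇒ n(CO) = 4.1853 mol.
Reaction (2): CO→Fe ratio 3:2 ⇒ n(Fe) = 2.7902 mol.
Reaction (3): Fe→FeS ratio 1:1 ⇒ n(FeS) = 2.7902 mol.
Mass of FeS = 2.7902 × 87.91 = 245.29 g.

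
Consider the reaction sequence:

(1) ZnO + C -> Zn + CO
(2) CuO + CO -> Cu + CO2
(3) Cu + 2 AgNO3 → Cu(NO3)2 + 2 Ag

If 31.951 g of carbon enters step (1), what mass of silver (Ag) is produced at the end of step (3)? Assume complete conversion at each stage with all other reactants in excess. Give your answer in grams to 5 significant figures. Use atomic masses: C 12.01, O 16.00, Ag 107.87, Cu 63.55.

573.95 g

M(C) = 12.01 g/mol.
M(Ag) = 107.87 g/mol.
n(C) = 31.951 / 12.01 = 2.66037 mol.
Reaction (1): C→CO ratio 1:1 ⇒ n(CO) = 2.66037 mol.
Reaction (2): CO→Cu ratio 1:1 ⇒ n(Cu) = 2.66037 mol.
Reaction (3): Cu→Ag ratio 1:2 ⇒ n(Ag) = 5.32073 mol.
Mass of Ag = 5.32073 × 107.87 = 573.947 g.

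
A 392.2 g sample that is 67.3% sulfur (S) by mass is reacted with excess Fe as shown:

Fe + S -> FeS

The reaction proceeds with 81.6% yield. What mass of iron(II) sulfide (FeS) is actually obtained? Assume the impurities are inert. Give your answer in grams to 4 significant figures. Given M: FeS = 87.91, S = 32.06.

590.6 g

Pure S available = 392.2 g × 0.673 = 263.95 g.
n(S) = 263.95 g / 32.06 g/mol = 8.2330 mol.
From the equation the S:FeS mole ratio is 1:1, so n(FeS) = 8.2330 × 1/1 = 8.2330 mol.
Mass of FeS = 8.2330 mol × 87.91 g/mol = 723.76 g.
Actual mass collected = 723.76 g × 0.816 = 590.59 g.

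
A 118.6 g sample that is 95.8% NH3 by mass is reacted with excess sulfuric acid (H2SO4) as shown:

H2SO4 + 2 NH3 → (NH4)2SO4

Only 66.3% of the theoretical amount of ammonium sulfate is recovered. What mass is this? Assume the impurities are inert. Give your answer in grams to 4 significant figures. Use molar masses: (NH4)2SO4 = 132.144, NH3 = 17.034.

Pure NH3 available = 118.6 g × 0.958 = 113.62 g.
n(NH3) = 113.62 g / 17.034 g/mol = 6.6701 mol.
From the equation the NH3:(NH4)2SO4 mole ratio is 2:1, so n((NH4)2SO4) = 6.6701 × 1/2 = 3.3351 mol.
Mass of (NH4)2SO4 = 3.3351 mol × 132.144 g/mol = 440.71 g.
Actual mass collected = 440.71 g × 0.663 = 292.19 g.

292.2 g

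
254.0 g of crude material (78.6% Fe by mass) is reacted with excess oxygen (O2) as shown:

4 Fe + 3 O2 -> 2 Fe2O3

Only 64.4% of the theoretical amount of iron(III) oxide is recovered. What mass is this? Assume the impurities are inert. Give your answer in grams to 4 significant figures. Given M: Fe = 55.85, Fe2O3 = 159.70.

183.8 g

Pure Fe available = 254.0 g × 0.786 = 199.64 g.
n(Fe) = 199.64 g / 55.85 g/mol = 3.5746 mol.
From the equation the Fe:Fe2O3 mole ratio is 4:2, so n(Fe2O3) = 3.5746 × 2/4 = 1.7873 mol.
Mass of Fe2O3 = 1.7873 mol × 159.70 g/mol = 285.44 g.
Actual mass collected = 285.44 g × 0.644 = 183.82 g.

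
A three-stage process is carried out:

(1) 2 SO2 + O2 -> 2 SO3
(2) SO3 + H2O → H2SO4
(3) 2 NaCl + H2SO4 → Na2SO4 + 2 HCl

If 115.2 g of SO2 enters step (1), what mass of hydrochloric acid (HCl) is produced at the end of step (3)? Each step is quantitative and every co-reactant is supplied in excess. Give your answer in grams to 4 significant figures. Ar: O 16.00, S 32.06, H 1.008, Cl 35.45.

M(SO2) = 32.06 + 2(16.00) = 64.06 g/mol.
M(HCl) = 1.008 + 35.45 = 36.458 g/mol.
n(SO2) = 115.2 / 64.06 = 1.7983 mol.
Reaction (1): SO2→SO3 ratio 2:2 ⇒ n(SO3) = 1.7983 mol.
Reaction (2): SO3→H2SO4 ratio 1:1 ⇒ n(H2SO4) = 1.7983 mol.
Reaction (3): H2SO4→HCl ratio 1:2 ⇒ n(HCl) = 3.5966 mol.
Mass of HCl = 3.5966 × 36.458 = 131.13 g.

131.1 g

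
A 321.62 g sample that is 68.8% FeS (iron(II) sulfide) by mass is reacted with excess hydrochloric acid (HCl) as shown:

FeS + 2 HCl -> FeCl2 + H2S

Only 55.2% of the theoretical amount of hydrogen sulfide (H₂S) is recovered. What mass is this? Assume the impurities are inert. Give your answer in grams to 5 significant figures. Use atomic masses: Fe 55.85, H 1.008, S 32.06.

47.346 g

Pure FeS available = 321.62 g × 0.688 = 221.275 g.
M(FeS) = 55.85 + 32.06 = 87.91 g/mol.
M(H2S) = 2(1.008) + 32.06 = 34.076 g/mol.
n(FeS) = 221.275 g / 87.91 g/mol = 2.51706 mol.
From the equation the FeS:H2S mole ratio is 1:1, so n(H2S) = 2.51706 × 1/1 = 2.51706 mol.
Mass of H2S = 2.51706 mol × 34.076 g/mol = 85.7713 g.
Actual mass collected = 85.7713 g × 0.552 = 47.3457 g.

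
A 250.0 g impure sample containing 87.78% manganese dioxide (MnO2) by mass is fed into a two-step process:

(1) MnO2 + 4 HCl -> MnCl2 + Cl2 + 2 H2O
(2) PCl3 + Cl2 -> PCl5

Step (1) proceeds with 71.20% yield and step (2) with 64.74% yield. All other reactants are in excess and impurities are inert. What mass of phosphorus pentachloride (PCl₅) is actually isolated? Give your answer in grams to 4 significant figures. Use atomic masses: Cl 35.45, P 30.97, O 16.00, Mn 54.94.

Pure MnO2 = 250.0 × 0.8778 = 219.45 g.
M(MnO2) = 54.94 + 2(16.00) = 86.94 g/mol.
M(PCl5) = 30.97 + 5(35.45) = 208.22 g/mol.
n(MnO2) = 219.45 / 86.94 = 2.5242 mol.
Step 1 (MnO2:Cl2 = 1:1): theoretical n(Cl2) = 2.5242 mol; at 71.20% yield, n(Cl2) = 1.7972 mol.
Step 2 (Cl2:PCl5 = 1:1): theoretical n(PCl5) = 1.7972 mol, so theoretical mass = 1.7972 × 208.22 = 374.21 g.
At 64.74% yield, actual mass of PCl5 = 374.21 × 0.6474 = 242.27 g.

242.3 g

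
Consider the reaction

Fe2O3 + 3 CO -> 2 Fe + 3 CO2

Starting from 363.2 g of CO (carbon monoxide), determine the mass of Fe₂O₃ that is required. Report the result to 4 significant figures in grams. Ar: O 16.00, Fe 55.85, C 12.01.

M(CO) = 12.01 + 16.00 = 28.01 g/mol.
M(Fe2O3) = 2(55.85) + 3(16.00) = 159.70 g/mol.
n(CO) = 363.20 g / 28.01 g/mol = 12.967 mol.
From the equation the CO:Fe2O3 mole ratio is 3:1, so n(Fe2O3) = 12.967 × 1/3 = 4.3223 mol.
Mass of Fe2O3 = 4.3223 mol × 159.70 g/mol = 690.27 g.

690.3 g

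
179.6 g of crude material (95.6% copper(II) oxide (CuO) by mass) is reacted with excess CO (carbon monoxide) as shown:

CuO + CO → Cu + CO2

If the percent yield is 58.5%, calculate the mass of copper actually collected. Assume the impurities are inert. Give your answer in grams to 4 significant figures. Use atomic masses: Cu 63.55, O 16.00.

80.24 g

Pure CuO available = 179.6 g × 0.956 = 171.70 g.
M(CuO) = 63.55 + 16.00 = 79.55 g/mol.
M(Cu) = 63.55 g/mol.
n(CuO) = 171.70 g / 79.55 g/mol = 2.1584 mol.
From the equation the CuO:Cu mole ratio is 1:1, so n(Cu) = 2.1584 × 1/1 = 2.1584 mol.
Mass of Cu = 2.1584 mol × 63.55 g/mol = 137.16 g.
Actual mass collected = 137.16 g × 0.585 = 80.241 g.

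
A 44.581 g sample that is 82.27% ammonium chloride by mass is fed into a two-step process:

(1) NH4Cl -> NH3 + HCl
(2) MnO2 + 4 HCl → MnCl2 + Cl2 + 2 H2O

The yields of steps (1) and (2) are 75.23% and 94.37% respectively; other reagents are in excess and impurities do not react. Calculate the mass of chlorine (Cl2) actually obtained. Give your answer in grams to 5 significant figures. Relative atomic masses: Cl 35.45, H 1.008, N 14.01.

8.6281 g

Pure NH4Cl = 44.581 × 0.8227 = 36.6768 g.
M(NH4Cl) = 14.01 + 4(1.008) + 35.45 = 53.492 g/mol.
M(Cl2) = 2(35.45) = 70.90 g/mol.
n(NH4Cl) = 36.6768 / 53.492 = 0.685650 mol.
Step 1 (NH4Cl:HCl = 1:1): theoretical n(HCl) = 0.685650 mol; at 75.23% yield, n(HCl) = 0.515814 mol.
Step 2 (HCl:Cl2 = 4:1): theoretical n(Cl2) = 0.128954 mol, so theoretical mass = 0.128954 × 70.90 = 9.14281 g.
At 94.37% yield, actual mass of Cl2 = 9.14281 × 0.9437 = 8.62807 g.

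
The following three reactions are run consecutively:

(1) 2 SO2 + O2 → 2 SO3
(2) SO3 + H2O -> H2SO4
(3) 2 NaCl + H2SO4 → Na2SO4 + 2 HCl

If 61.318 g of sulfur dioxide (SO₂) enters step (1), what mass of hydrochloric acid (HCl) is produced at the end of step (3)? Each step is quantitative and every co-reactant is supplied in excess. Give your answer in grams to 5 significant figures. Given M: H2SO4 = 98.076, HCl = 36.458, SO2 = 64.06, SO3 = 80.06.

69.795 g

n(SO2) = 61.318 / 64.06 = 0.957196 mol.
Reaction (1): SO2→SO3 ratio 2:2 ⇒ n(SO3) = 0.957196 mol.
Reaction (2): SO3→H2SO4 ratio 1:1 ⇒ n(H2SO4) = 0.957196 mol.
Reaction (3): H2SO4→HCl ratio 1:2 ⇒ n(HCl) = 1.91439 mol.
Mass of HCl = 1.91439 × 36.458 = 69.7949 g.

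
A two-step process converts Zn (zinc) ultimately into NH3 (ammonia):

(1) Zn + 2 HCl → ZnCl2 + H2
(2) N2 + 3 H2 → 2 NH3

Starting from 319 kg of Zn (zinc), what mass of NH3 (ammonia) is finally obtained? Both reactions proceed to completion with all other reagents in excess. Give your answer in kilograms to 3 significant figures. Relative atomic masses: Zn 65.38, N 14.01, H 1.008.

55.4 kg

M(Zn) = 65.38 g/mol.
M(NH3) = 14.01 + 3(1.008) = 17.034 g/mol.
319 kg = 319000 g.
n(Zn) = 319000 / 65.38 = 4879 mol.
Step 1 gives a 1:1 ratio of Zn to H2, so n(H2) = 4879 mol.
In step 2 the H2:NH3 ratio is 3:2, so n(NH3) = 3253 mol.
Mass of NH3 = 3253 × 17.034 = 55410 g = 55.4 kg.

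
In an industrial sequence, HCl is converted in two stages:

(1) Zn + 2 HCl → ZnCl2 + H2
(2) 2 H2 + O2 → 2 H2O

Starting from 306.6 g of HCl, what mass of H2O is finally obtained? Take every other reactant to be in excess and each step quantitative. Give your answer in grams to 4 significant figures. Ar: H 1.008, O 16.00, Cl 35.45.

75.75 g

M(HCl) = 1.008 + 35.45 = 36.458 g/mol.
M(H2O) = 2(1.008) + 16.00 = 18.016 g/mol.
n(HCl) = 306.60 / 36.458 = 8.4097 mol.
Step 1 gives a 2:1 ratio of HCl to H2, so n(H2) = 4.2048 mol.
In step 2 the H2:H2O ratio is 2:2, so n(H2O) = 4.2048 mol.
Mass of H2O = 4.2048 × 18.016 = 75.754 g.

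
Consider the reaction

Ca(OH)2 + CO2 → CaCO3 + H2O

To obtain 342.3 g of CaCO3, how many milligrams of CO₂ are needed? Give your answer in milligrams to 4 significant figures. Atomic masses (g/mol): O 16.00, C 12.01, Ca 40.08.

150500 mg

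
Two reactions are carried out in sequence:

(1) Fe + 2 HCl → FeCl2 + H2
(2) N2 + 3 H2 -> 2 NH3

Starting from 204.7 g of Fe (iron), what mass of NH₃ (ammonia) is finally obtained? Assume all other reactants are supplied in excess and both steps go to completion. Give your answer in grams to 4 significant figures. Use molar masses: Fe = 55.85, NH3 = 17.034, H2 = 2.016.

n(Fe) = 204.70 / 55.85 = 3.6652 mol.
Step 1 gives a 1:1 ratio of Fe to H2, so n(H2) = 3.6652 mol.
In step 2 the H2:NH3 ratio is 3:2, so n(NH3) = 2.4434 mol.
Mass of NH3 = 2.4434 × 17.034 = 41.622 g.

41.62 g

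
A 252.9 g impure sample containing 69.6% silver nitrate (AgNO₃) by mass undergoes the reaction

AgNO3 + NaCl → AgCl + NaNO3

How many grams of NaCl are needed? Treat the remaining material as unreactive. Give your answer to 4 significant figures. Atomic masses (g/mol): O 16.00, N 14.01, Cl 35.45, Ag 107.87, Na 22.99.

Mass of pure AgNO3 = 252.9 g × 0.696 = 176.02 g.
M(AgNO3) = 107.87 + 14.01 + 3(16.00) = 169.88 g/mol.
M(NaCl) = 22.99 + 35.45 = 58.44 g/mol.
n(AgNO3) = 176.02 g / 169.88 g/mol = 1.0361 mol.
From the equation the AgNO3:NaCl mole ratio is 1:1, so n(NaCl) = 1.0361 × 1/1 = 1.0361 mol.
Mass of NaCl = 1.0361 mol × 58.44 g/mol = 60.552 g.

60.55 g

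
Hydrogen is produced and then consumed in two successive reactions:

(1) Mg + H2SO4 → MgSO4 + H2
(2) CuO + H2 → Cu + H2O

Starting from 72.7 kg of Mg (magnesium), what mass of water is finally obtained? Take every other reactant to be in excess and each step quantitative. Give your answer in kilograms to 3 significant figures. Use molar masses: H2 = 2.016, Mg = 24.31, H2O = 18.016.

53.9 kg

72.7 kg = 72700 g.
n(Mg) = 72700 / 24.31 = 2991 mol.
Step 1 gives a 1:1 ratio of Mg to H2, so n(H2) = 2991 mol.
In step 2 the H2:H2O ratio is 1:1, so n(H2O) = 2991 mol.
Mass of H2O = 2991 × 18.016 = 53880 g = 53.9 kg.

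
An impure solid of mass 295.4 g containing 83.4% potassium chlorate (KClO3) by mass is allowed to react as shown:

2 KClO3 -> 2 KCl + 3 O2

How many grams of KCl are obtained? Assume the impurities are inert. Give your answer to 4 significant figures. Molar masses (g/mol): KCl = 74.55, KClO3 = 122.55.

Mass of pure KClO3 = 295.4 g × 0.834 = 246.36 g.
n(KClO3) = 246.36 g / 122.55 g/mol = 2.0103 mol.
From the equation the KClO3:KCl mole ratio is 2:2, so n(KCl) = 2.0103 × 2/2 = 2.0103 mol.
Mass of KCl = 2.0103 mol × 74.55 g/mol = 149.87 g.

149.9 g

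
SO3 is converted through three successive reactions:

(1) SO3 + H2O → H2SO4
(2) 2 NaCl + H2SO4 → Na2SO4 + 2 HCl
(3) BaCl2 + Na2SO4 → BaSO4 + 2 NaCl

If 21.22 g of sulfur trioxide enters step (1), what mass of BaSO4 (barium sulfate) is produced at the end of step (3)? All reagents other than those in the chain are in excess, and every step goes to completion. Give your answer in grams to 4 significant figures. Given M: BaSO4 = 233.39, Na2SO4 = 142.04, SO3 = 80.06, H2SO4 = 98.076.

61.86 g

n(SO3) = 21.22 / 80.06 = 0.26505 mol.
Reaction (1): SO3→H2SO4 ratio 1:1 ⇒ n(H2SO4) = 0.26505 mol.
Reaction (2): H2SO4→Na2SO4 ratio 1:1 ⇒ n(Na2SO4) = 0.26505 mol.
Reaction (3): Na2SO4→BaSO4 ratio 1:1 ⇒ n(BaSO4) = 0.26505 mol.
Mass of BaSO4 = 0.26505 × 233.39 = 61.860 g.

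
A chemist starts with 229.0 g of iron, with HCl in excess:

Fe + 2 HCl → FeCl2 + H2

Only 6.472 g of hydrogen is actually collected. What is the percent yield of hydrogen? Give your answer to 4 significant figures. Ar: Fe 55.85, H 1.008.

78.30 %

M(Fe) = 55.85 g/mol.
M(H2) = 2(1.008) = 2.016 g/mol.
n(Fe) = 229.00 g / 55.85 g/mol = 4.1003 mol.
From the equation the Fe:H2 mole ratio is 1:1, so n(H2) = 4.1003 × 1/1 = 4.1003 mol.
Mass of H2 = 4.1003 mol × 2.016 g/mol = 8.2661 g.
This is the theoretical yield. Percent yield = 6.472 g / 8.2661 g × 100% = 78.295%.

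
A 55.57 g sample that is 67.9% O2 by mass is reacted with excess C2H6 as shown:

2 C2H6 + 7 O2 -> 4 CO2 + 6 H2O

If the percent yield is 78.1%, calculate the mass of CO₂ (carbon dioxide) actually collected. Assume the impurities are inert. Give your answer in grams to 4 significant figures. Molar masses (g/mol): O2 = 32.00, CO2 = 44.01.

23.16 g

Pure O2 available = 55.57 g × 0.679 = 37.732 g.
n(O2) = 37.732 g / 32.00 g/mol = 1.1791 mol.
From the equation the O2:CO2 mole ratio is 7:4, so n(CO2) = 1.1791 × 4/7 = 0.67379 mol.
Mass of CO2 = 0.67379 mol × 44.01 g/mol = 29.653 g.
Actual mass collected = 29.653 g × 0.781 = 23.159 g.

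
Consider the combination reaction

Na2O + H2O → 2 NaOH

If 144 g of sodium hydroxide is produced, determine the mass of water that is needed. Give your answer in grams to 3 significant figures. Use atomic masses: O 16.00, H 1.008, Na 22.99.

32.4 g

M(NaOH) = 22.99 + 16.00 + 1.008 = 39.998 g/mol.
M(H2O) = 2(1.008) + 16.00 = 18.016 g/mol.
n(NaOH) = 144.0 g / 39.998 g/mol = 3.600 mol.
From the equation the NaOH:H2O mole ratio is 2:1, so n(H2O) = 3.600 × 1/2 = 1.800 mol.
Mass of H2O = 1.800 mol × 18.016 g/mol = 32.43 g.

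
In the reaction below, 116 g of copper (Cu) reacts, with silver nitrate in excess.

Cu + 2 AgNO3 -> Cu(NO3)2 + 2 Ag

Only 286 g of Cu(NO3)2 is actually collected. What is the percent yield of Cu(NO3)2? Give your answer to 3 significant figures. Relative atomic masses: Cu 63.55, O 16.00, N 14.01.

M(Cu) = 63.55 g/mol.
M(Cu(NO3)2) = 63.55 + 2(14.01) + 6(16.00) = 187.57 g/mol.
n(Cu) = 116.0 g / 63.55 g/mol = 1.825 mol.
From the equation the Cu:Cu(NO3)2 mole ratio is 1:1, so n(Cu(NO3)2) = 1.825 × 1/1 = 1.825 mol.
Mass of Cu(NO3)2 = 1.825 mol × 187.57 g/mol = 342.4 g.
This is the theoretical yield. Percent yield = 286 g / 342.4 g × 100% = 83.53%.

83.5 %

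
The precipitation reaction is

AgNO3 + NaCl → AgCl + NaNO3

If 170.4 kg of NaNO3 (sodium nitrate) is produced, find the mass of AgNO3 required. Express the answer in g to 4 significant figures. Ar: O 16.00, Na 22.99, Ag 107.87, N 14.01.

340600 g

M(NaNO3) = 22.99 + 14.01 + 3(16.00) = 85.00 g/mol.
M(AgNO3) = 107.87 + 14.01 + 3(16.00) = 169.88 g/mol.
Convert: 170.4 kg = 170400 g.
n(NaNO3) = 170400 g / 85.00 g/mol = 2004.7 mol.
From the equation the NaNO3:AgNO3 mole ratio is 1:1, so n(AgNO3) = 2004.7 × 1/1 = 2004.7 mol.
Mass of AgNO3 = 2004.7 mol × 169.88 g/mol = 340560 g.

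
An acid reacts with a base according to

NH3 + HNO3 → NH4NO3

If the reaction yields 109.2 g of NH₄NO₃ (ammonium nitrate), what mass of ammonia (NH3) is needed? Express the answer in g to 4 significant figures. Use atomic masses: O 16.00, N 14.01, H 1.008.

M(NH4NO3) = 2(14.01) + 4(1.008) + 3(16.00) = 80.052 g/mol.
M(NH3) = 14.01 + 3(1.008) = 17.034 g/mol.
n(NH4NO3) = 109.20 g / 80.052 g/mol = 1.3641 mol.
From the equation the NH4NO3:NH3 mole ratio is 1:1, so n(NH3) = 1.3641 × 1/1 = 1.3641 mol.
Mass of NH3 = 1.3641 mol × 17.034 g/mol = 23.236 g.

23.24 g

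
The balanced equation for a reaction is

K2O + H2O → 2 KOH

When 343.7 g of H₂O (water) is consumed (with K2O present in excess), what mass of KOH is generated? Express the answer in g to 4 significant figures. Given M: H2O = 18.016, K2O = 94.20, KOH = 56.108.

n(H2O) = 343.70 g / 18.016 g/mol = 19.077 mol.
From the equation the H2O:KOH mole ratio is 1:2, so n(KOH) = 19.077 × 2/1 = 38.155 mol.
Mass of KOH = 38.155 mol × 56.108 g/mol = 2140.8 g.

2141 g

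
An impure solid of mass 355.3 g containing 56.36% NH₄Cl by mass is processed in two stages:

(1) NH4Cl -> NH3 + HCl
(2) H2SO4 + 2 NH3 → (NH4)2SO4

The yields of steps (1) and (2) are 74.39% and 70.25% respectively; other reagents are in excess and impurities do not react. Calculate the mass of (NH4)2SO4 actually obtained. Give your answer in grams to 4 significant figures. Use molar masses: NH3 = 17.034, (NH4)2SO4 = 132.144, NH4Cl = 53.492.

129.3 g

Pure NH4Cl = 355.3 × 0.5636 = 200.25 g.
n(NH4Cl) = 200.25 / 53.492 = 3.7435 mol.
Step 1 (NH4Cl:NH3 = 1:1): theoretical n(NH3) = 3.7435 mol; at 74.39% yield, n(NH3) = 2.7848 mol.
Step 2 (NH3:(NH4)2SO4 = 2:1): theoretical n((NH4)2SO4) = 1.3924 mol, so theoretical mass = 1.3924 × 132.144 = 184.00 g.
At 70.25% yield, actual mass of (NH4)2SO4 = 184.00 × 0.7025 = 129.26 g.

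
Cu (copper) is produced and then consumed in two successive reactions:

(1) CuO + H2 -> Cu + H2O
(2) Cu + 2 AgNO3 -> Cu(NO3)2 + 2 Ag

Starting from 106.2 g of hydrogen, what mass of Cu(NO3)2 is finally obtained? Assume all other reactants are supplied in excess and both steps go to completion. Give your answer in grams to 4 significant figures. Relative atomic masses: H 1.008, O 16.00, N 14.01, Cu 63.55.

M(H2) = 2(1.008) = 2.016 g/mol.
M(Cu(NO3)2) = 63.55 + 2(14.01) + 6(16.00) = 187.57 g/mol.
n(H2) = 106.20 / 2.016 = 52.679 mol.
Step 1 gives a 1:1 ratio of H2 to Cu, so n(Cu) = 52.679 mol.
In step 2 the Cu:Cu(NO3)2 ratio is 1:1, so n(Cu(NO3)2) = 52.679 mol.
Mass of Cu(NO3)2 = 52.679 × 187.57 = 9880.9 g.

9881 g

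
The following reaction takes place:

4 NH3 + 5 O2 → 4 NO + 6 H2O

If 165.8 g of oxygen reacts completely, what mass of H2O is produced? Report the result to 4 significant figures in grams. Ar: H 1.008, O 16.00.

112.0 g

M(O2) = 2(16.00) = 32.00 g/mol.
M(H2O) = 2(1.008) + 16.00 = 18.016 g/mol.
n(O2) = 165.80 g / 32.00 g/mol = 5.1813 mol.
From the equation the O2:H2O mole ratio is 5:6, so n(H2O) = 5.1813 × 6/5 = 6.2175 mol.
Mass of H2O = 6.2175 mol × 18.016 g/mol = 112.01 g.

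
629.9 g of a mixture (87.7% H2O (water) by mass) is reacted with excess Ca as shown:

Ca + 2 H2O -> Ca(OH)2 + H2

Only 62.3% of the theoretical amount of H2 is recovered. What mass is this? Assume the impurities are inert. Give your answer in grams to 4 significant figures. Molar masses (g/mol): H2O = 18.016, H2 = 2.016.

Pure H2O available = 629.9 g × 0.877 = 552.42 g.
n(H2O) = 552.42 g / 18.016 g/mol = 30.663 mol.
From the equation the H2O:H2 mole ratio is 2:1, so n(H2) = 30.663 × 1/2 = 15.331 mol.
Mass of H2 = 15.331 mol × 2.016 g/mol = 30.908 g.
Actual mass collected = 30.908 g × 0.623 = 19.256 g.

19.26 g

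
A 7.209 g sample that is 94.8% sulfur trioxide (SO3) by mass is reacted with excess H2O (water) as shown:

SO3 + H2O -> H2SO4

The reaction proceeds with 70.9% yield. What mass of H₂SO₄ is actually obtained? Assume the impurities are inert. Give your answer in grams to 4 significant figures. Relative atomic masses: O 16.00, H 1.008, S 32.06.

5.936 g

Pure SO3 available = 7.209 g × 0.948 = 6.8341 g.
M(SO3) = 32.06 + 3(16.00) = 80.06 g/mol.
M(H2SO4) = 2(1.008) + 32.06 + 4(16.00) = 98.076 g/mol.
n(SO3) = 6.8341 g / 80.06 g/mol = 0.085363 mol.
From the equation the SO3:H2SO4 mole ratio is 1:1, so n(H2SO4) = 0.085363 × 1/1 = 0.085363 mol.
Mass of H2SO4 = 0.085363 mol × 98.076 g/mol = 8.3720 g.
Actual mass collected = 8.3720 g × 0.709 = 5.9358 g.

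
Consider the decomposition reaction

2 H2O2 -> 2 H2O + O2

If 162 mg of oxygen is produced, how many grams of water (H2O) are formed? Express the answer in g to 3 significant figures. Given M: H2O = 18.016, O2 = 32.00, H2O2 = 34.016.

Convert: 162 mg = 0.1620 g.
n(O2) = 0.1620 g / 32.00 g/mol = 0.005063 mol.
From the equation the O2:H2O mole ratio is 1:2, so n(H2O) = 0.005063 × 2/1 = 0.01013 mol.
Mass of H2O = 0.01013 mol × 18.016 g/mol = 0.1824 g.

0.182 g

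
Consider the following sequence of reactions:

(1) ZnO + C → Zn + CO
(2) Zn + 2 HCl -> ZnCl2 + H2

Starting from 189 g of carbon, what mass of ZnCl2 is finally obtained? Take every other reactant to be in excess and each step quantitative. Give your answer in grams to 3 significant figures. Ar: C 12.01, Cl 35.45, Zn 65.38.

2140 g

M(C) = 12.01 g/mol.
M(ZnCl2) = 65.38 + 2(35.45) = 136.28 g/mol.
n(C) = 189.0 / 12.01 = 15.74 mol.
Step 1 gives a 1:1 ratio of C to Zn, so n(Zn) = 15.74 mol.
In step 2 the Zn:ZnCl2 ratio is 1:1, so n(ZnCl2) = 15.74 mol.
Mass of ZnCl2 = 15.74 × 136.28 = 2145 g.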